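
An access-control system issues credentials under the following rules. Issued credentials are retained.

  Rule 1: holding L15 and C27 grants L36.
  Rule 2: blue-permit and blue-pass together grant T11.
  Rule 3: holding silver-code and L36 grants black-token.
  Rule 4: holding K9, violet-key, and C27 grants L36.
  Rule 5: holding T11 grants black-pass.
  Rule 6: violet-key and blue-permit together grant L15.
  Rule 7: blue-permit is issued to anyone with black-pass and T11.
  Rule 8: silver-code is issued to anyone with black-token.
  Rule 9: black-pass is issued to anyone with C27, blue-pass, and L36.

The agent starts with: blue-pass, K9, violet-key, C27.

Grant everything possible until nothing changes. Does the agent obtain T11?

T11 would need blue-permit and blue-pass (Rule 2), but blue-permit is never granted.

No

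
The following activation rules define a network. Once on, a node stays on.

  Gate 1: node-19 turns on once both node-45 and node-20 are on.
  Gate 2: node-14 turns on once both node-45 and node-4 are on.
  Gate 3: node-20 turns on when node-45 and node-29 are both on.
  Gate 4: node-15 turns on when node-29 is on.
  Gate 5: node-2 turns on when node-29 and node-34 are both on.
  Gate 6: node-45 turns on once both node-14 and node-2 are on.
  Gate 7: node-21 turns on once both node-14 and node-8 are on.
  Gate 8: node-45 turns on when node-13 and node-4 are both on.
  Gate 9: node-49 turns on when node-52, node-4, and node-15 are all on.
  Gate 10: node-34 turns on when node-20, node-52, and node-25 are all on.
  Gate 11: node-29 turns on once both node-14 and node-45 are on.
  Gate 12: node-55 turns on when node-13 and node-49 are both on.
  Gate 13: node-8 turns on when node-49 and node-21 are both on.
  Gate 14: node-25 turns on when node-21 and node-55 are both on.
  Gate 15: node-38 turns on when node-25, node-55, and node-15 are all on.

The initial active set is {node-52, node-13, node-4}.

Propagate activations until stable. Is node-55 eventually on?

node-13 and node-4 are on, so node-45 turns on (Gate 8).
node-45 and node-4 are on, so node-14 turns on (Gate 2).
Gate 11: node-14 and node-45 on → node-29 on.
Gate 4: node-29 on → node-15 on.
Gate 9: node-52, node-4, and node-15 on → node-49 on.
Gate 12: node-13 and node-49 on → node-55 on.

Yes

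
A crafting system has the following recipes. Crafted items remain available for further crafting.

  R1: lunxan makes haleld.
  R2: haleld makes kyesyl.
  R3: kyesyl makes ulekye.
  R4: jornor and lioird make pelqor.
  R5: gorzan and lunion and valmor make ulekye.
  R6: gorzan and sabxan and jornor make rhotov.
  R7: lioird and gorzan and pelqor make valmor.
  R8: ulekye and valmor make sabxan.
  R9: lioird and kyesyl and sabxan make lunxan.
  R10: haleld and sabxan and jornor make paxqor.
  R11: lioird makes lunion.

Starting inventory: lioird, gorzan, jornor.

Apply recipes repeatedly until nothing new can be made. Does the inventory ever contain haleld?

No

haleld would need lunxan (R1), but lunxan is never obtained.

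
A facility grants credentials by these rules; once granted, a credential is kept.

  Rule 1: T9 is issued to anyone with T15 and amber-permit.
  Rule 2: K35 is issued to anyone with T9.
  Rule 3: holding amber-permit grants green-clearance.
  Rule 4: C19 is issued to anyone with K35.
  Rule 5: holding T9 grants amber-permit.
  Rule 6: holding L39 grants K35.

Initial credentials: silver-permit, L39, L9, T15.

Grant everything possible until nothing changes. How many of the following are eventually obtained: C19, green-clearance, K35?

Holding L39 grants K35 (Rule 6).
Holding K35 grants C19 (Rule 4).
C19: reached.
green-clearance would need amber-permit (Rule 3), but amber-permit is never granted.
K35: reached.
Reached: C19 and K35 — 2 of the 3.

2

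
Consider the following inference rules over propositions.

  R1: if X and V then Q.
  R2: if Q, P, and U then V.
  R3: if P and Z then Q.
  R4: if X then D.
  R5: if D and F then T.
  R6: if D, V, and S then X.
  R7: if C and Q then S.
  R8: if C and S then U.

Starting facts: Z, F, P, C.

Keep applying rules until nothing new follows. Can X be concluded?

X would need D, V, and S (R6), but D is never established.

No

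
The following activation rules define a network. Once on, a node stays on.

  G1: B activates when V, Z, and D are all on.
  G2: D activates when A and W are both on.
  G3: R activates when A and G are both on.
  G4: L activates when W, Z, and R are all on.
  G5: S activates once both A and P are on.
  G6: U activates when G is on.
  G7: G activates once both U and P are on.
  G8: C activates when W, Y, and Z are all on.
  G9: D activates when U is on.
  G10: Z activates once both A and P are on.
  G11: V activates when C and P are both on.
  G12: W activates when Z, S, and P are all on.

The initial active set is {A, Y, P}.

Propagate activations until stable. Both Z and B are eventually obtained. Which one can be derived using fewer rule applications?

Z: G10: A and P on → Z on. [1 rule application]
B: A and P are on, so S activates (G5). A and P are on, so Z activates (G10). Z, S, and P are on, so W activates (G12). G8: W, Y, and Z on → C on. A and W are on, so D activates (G2). G11: C and P on → V on. G1: V, Z, and D on → B on. [7 rule applications]
Z needs fewer.

Z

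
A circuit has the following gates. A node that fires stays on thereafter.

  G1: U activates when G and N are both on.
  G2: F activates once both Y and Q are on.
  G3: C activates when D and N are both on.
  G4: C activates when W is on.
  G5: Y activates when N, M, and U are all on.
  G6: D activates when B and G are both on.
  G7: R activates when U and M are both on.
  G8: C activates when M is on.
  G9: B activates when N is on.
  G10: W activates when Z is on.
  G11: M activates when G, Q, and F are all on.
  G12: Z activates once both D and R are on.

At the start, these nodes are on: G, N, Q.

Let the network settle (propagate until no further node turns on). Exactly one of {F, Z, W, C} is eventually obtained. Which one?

G9: N on → B on.
G6: B and G on → D on.
D and N are on, so C activates (G3).
F would need Y and Q (G2), but Y never turns on. W would need Z (G10), but Z never turns on. Z would need D and R (G12), but R never turns on.

C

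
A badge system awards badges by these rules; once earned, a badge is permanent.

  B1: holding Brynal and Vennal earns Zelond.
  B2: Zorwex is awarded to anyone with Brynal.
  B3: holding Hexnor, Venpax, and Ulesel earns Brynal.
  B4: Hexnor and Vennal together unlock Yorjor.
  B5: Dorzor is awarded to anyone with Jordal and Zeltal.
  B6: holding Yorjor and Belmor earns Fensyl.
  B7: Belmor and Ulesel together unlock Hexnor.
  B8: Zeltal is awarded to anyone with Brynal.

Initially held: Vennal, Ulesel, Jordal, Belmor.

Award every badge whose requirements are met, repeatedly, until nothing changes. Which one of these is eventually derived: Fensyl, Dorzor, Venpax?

Fensyl

With Belmor and Ulesel, Hexnor is earned (B7).
With Hexnor and Vennal, Yorjor is earned (B4).
With Yorjor and Belmor, Fensyl is earned (B6).
No rule produces Venpax, and it is not given. Dorzor would need Jordal and Zeltal (B5), but Zeltal is never earned.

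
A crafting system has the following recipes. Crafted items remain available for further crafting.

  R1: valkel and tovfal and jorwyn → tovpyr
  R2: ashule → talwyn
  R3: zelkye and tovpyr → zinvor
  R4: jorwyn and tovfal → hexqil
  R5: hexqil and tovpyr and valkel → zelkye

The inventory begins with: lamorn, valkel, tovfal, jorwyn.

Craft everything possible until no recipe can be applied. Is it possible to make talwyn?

No

talwyn would need ashule (R2), but ashule is never obtained.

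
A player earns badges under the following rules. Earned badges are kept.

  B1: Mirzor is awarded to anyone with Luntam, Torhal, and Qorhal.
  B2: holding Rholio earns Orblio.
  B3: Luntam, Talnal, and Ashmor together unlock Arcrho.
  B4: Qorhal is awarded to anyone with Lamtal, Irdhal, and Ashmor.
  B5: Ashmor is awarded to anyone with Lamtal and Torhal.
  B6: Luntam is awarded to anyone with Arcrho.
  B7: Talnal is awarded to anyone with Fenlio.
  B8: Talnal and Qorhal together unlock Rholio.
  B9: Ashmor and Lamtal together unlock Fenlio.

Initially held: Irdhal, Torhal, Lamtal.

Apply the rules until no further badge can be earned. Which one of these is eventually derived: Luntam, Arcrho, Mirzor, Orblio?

Orblio

With Lamtal and Torhal, Ashmor is earned (B5).
With Ashmor and Lamtal, Fenlio is earned (B9).
With Lamtal, Irdhal, and Ashmor, Qorhal is earned (B4).
With Fenlio, Talnal is earned (B7).
With Talnal and Qorhal, Rholio is earned (B8).
With Rholio, Orblio is earned (B2).
Arcrho would need Luntam, Talnal, and Ashmor (B3), but Luntam is never earned. Luntam would need Arcrho (B6), but Arcrho is never earned. Mirzor would need Luntam, Torhal, and Qorhal (B1), but Luntam is never earned.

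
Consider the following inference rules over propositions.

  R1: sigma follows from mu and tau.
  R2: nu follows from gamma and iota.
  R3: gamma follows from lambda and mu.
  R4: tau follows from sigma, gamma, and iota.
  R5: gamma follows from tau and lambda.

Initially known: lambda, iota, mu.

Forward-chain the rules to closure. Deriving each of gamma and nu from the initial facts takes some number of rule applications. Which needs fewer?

gamma: From lambda and mu, R3 gives gamma. [1 rule application]
nu: From lambda and mu, R3 gives gamma. From gamma and iota, R2 gives nu. [2 rule applications]
gamma needs fewer.

gamma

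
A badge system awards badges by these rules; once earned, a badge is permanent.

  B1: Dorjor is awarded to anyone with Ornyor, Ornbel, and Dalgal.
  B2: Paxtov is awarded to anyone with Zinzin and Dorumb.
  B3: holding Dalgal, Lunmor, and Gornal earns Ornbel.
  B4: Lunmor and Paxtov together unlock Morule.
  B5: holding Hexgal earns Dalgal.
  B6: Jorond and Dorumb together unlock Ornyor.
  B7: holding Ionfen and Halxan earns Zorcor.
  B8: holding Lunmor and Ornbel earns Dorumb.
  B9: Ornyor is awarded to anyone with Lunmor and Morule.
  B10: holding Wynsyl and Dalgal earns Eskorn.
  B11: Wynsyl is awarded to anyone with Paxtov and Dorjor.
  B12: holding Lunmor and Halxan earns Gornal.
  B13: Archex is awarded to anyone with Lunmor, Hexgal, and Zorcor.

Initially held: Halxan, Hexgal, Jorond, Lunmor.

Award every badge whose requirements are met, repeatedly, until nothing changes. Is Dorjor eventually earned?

With Hexgal, Dalgal is earned (B5).
With Lunmor and Halxan, Gornal is earned (B12).
With Dalgal, Lunmor, and Gornal, Ornbel is earned (B3).
With Lunmor and Ornbel, Dorumb is earned (B8).
With Jorond and Dorumb, Ornyor is earned (B6).
With Ornyor, Ornbel, and Dalgal, Dorjor is earned (B1).

Yes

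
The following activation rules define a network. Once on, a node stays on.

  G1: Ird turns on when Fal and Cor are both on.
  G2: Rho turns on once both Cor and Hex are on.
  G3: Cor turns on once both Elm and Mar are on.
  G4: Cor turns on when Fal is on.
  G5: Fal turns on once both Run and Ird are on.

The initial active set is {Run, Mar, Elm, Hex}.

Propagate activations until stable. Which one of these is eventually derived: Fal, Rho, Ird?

Elm and Mar are on, so Cor turns on (G3).
Cor and Hex are on, so Rho turns on (G2).
Fal would need Run and Ird (G5), but Ird never turns on. Ird would need Fal and Cor (G1), but Fal never turns on.

Rho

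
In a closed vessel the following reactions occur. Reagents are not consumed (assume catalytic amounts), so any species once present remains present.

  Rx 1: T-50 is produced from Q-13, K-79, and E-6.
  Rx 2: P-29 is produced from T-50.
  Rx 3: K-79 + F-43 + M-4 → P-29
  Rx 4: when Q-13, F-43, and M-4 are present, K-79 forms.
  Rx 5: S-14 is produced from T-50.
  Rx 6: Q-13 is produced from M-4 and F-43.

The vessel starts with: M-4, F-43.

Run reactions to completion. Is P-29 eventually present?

M-4 and F-43 present → Q-13 forms (Rx 6).
Q-13, F-43, and M-4 present → K-79 forms (Rx 4).
K-79, F-43, and M-4 present → P-29 forms (Rx 3).

Yes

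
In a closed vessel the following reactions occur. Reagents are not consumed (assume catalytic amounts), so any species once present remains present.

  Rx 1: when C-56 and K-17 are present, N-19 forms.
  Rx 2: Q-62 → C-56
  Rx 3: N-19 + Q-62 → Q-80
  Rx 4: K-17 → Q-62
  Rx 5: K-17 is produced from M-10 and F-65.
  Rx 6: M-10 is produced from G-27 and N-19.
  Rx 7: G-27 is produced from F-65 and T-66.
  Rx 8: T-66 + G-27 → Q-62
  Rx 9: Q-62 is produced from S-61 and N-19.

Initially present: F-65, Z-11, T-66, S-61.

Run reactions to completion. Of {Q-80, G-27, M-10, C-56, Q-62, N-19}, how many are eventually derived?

3

F-65 and T-66 present → G-27 forms (Rx 7).
T-66 and G-27 present → Q-62 forms (Rx 8).
Q-62 present → C-56 forms (Rx 2).
Q-80 would need N-19 and Q-62 (Rx 3), but N-19 never forms.
G-27: reached.
M-10 would need G-27 and N-19 (Rx 6), but N-19 never forms.
C-56: reached.
Q-62: reached.
N-19 would need C-56 and K-17 (Rx 1), but K-17 never forms.
Reached: G-27, C-56, and Q-62 — 3 of the 6.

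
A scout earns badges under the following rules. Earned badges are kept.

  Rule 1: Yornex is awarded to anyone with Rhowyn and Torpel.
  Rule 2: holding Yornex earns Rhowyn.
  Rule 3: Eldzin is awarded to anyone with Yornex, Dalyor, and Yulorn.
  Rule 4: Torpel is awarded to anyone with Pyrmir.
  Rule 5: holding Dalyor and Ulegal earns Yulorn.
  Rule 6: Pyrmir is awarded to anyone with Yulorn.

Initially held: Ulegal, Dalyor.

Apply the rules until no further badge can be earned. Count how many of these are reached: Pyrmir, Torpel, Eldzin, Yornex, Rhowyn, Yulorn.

3

With Dalyor and Ulegal, Yulorn is earned (Rule 5).
With Yulorn, Pyrmir is earned (Rule 6).
With Pyrmir, Torpel is earned (Rule 4).
Pyrmir: reached.
Torpel: reached.
Eldzin would need Yornex, Dalyor, and Yulorn (Rule 3), but Yornex is never earned.
Yornex would need Rhowyn and Torpel (Rule 1), but Rhowyn is never earned.
Rhowyn would need Yornex (Rule 2), but Yornex is never earned.
Yulorn: reached.
Reached: Pyrmir, Torpel, and Yulorn — 3 of the 6.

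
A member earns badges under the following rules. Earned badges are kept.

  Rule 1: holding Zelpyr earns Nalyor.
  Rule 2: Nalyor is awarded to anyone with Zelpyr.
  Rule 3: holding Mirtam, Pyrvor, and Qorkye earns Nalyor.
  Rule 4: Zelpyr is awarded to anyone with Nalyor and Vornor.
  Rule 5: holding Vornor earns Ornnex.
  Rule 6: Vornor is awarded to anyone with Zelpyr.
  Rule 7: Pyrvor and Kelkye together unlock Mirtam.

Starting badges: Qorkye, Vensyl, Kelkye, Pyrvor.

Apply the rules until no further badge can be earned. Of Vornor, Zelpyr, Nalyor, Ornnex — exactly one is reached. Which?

With Pyrvor and Kelkye, Mirtam is earned (Rule 7).
With Mirtam, Pyrvor, and Qorkye, Nalyor is earned (Rule 3).
Zelpyr would need Nalyor and Vornor (Rule 4), but Vornor is never earned. Vornor would need Zelpyr (Rule 6), but Zelpyr is never earned. Ornnex would need Vornor (Rule 5), but Vornor is never earned.

Nalyor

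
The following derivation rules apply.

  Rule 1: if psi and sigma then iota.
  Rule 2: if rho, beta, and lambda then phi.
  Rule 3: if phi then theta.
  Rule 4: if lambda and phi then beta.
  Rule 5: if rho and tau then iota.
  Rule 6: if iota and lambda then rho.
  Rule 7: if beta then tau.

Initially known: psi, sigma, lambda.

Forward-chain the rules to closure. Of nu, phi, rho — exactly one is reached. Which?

From psi and sigma, Rule 1 gives iota.
From iota and lambda, Rule 6 gives rho.
phi would need rho, beta, and lambda (Rule 2), but beta is never established. No rule produces nu, and it is not given.

rho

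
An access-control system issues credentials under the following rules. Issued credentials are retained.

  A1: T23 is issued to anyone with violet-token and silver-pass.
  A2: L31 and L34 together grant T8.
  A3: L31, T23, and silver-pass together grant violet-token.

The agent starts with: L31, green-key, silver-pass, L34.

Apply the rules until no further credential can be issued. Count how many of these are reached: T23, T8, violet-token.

Holding L31 and L34 grants T8 (A2).
T23 would need violet-token and silver-pass (A1), but violet-token is never granted.
T8: reached.
violet-token would need L31, T23, and silver-pass (A3), but T23 is never granted.
Reached: T8 — 1 of the 3.

1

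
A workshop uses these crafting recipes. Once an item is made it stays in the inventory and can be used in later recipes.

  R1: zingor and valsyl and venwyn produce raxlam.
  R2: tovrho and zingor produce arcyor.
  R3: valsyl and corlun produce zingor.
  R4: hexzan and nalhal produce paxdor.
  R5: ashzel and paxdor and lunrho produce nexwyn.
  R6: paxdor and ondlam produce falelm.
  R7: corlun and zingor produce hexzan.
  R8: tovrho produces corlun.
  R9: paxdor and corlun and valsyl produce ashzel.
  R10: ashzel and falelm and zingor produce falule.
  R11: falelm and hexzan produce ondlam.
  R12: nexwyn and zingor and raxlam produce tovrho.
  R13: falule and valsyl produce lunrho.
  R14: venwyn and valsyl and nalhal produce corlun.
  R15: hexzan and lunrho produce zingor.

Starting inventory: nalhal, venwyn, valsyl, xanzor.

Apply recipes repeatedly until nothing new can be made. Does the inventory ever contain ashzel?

venwyn and valsyl and nalhal → corlun (R14).
valsyl and corlun → zingor (R3).
Using R7, corlun and zingor make hexzan.
hexzan and nalhal → paxdor (R4).
Using R9, paxdor, corlun, and valsyl make ashzel.

Yes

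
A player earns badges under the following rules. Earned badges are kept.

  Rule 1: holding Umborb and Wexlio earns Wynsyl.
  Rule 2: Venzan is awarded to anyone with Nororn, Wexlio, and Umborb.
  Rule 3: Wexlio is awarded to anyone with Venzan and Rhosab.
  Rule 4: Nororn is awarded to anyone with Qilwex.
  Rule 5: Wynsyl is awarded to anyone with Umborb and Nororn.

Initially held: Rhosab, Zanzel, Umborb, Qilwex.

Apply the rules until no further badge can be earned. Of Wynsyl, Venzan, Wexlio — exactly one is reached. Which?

With Qilwex, Nororn is earned (Rule 4).
With Umborb and Nororn, Wynsyl is earned (Rule 5).
Wexlio would need Venzan and Rhosab (Rule 3), but Venzan is never earned. Venzan would need Nororn, Wexlio, and Umborb (Rule 2), but Wexlio is never earned.

Wynsyl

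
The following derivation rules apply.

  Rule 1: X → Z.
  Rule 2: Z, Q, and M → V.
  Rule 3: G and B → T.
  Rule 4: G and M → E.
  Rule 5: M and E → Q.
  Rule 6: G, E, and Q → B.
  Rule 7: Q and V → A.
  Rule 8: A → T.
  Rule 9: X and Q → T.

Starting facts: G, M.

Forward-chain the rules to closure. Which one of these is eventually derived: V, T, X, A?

T

G and M hold, so E follows (Rule 4).
M and E hold, so Q follows (Rule 5).
From G, E, and Q, Rule 6 gives B.
G and B hold, so T follows (Rule 3).
No rule produces X, and it is not given. A would need Q and V (Rule 7), but V is never established. V would need Z, Q, and M (Rule 2), but Z is never established.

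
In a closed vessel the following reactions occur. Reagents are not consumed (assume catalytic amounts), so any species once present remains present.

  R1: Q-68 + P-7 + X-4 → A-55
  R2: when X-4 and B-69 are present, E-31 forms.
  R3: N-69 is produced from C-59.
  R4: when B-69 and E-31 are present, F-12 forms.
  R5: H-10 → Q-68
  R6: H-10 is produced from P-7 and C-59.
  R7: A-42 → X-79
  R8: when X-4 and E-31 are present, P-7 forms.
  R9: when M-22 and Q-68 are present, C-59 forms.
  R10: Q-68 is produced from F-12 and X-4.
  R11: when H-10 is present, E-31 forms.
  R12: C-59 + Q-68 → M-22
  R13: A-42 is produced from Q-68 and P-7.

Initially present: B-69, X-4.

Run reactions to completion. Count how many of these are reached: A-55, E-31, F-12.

3

X-4 and B-69 present → E-31 forms (R2).
B-69 and E-31 present → F-12 forms (R4).
X-4 and E-31 present → P-7 forms (R8).
F-12 and X-4 present → Q-68 forms (R10).
Q-68, P-7, and X-4 present → A-55 forms (R1).
A-55: reached.
E-31: reached.
F-12: reached.
All 3 are reached.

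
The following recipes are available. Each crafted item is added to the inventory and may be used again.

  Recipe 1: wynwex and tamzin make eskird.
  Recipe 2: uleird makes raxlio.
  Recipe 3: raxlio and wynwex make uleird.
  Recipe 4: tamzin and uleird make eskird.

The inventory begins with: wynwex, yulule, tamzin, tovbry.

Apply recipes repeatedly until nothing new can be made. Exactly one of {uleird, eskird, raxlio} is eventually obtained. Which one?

eskird

Using Recipe 1, wynwex and tamzin make eskird.
raxlio would need uleird (Recipe 2), but uleird is never obtained. uleird would need raxlio and wynwex (Recipe 3), but raxlio is never obtained.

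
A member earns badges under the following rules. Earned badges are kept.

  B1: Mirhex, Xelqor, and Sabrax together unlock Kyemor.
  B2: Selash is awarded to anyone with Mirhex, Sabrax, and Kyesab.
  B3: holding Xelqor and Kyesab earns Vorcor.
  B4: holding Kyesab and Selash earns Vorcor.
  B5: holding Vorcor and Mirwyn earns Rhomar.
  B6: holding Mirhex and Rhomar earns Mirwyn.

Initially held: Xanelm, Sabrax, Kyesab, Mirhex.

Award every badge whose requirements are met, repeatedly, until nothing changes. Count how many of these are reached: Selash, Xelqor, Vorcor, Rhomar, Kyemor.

With Mirhex, Sabrax, and Kyesab, Selash is earned (B2).
With Kyesab and Selash, Vorcor is earned (B4).
Selash: reached.
No rule produces Xelqor, and it is not given.
Vorcor: reached.
Rhomar would need Vorcor and Mirwyn (B5), but Mirwyn is never earned.
Kyemor would need Mirhex, Xelqor, and Sabrax (B1), but Xelqor is never earned.
Reached: Selash and Vorcor — 2 of the 5.

2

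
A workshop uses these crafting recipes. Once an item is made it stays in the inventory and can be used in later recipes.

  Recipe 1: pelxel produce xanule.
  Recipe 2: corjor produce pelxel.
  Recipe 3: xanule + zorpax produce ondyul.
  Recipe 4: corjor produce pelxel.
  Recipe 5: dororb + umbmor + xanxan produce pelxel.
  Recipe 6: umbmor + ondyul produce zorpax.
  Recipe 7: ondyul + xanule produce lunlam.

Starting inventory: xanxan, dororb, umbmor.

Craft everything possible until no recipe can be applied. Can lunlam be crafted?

lunlam would need ondyul and xanule (Recipe 7), but ondyul is never obtained.

No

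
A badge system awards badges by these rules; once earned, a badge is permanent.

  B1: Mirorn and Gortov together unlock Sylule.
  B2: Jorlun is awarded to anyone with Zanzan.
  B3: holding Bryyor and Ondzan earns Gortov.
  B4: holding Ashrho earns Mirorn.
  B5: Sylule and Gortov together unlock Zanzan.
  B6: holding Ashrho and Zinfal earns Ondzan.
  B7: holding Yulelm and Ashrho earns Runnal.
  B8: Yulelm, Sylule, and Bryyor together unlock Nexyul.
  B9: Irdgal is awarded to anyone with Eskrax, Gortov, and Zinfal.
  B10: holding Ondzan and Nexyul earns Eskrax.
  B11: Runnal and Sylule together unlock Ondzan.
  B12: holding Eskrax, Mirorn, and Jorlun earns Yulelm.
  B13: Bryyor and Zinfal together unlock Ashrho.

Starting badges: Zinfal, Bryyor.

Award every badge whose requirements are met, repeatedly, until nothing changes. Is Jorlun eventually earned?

With Bryyor and Zinfal, Ashrho is earned (B13).
With Ashrho and Zinfal, Ondzan is earned (B6).
With Ashrho, Mirorn is earned (B4).
With Bryyor and Ondzan, Gortov is earned (B3).
With Mirorn and Gortov, Sylule is earned (B1).
With Sylule and Gortov, Zanzan is earned (B5).
With Zanzan, Jorlun is earned (B2).

Yes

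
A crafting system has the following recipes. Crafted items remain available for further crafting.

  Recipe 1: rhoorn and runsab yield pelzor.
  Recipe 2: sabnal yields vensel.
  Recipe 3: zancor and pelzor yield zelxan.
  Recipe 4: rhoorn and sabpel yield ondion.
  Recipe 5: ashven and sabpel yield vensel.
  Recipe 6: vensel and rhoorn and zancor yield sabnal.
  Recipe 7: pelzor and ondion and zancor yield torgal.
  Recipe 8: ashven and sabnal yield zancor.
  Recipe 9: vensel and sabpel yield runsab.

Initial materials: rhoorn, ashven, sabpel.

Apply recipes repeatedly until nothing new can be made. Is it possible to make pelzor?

ashven and sabpel → vensel (Recipe 5).
vensel and sabpel → runsab (Recipe 9).
Using Recipe 1, rhoorn and runsab make pelzor.

Yes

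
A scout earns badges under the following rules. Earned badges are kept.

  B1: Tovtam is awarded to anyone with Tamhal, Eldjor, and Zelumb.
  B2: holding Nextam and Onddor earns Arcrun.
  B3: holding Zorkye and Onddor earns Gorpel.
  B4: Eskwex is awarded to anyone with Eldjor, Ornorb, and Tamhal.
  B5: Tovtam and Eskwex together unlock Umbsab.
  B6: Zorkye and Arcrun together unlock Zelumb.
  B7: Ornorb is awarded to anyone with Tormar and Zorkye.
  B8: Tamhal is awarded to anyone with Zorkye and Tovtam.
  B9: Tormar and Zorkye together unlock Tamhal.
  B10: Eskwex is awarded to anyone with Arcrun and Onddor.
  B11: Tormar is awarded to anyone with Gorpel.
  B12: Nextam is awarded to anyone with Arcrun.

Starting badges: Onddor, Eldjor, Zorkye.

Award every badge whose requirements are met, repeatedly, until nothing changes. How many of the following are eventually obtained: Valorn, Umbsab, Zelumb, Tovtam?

0

No rule produces Valorn, and it is not given.
Umbsab would need Tovtam and Eskwex (B5), but Tovtam is never earned.
Zelumb would need Zorkye and Arcrun (B6), but Arcrun is never earned.
Tovtam would need Tamhal, Eldjor, and Zelumb (B1), but Zelumb is never earned.
None of the 4 are reached.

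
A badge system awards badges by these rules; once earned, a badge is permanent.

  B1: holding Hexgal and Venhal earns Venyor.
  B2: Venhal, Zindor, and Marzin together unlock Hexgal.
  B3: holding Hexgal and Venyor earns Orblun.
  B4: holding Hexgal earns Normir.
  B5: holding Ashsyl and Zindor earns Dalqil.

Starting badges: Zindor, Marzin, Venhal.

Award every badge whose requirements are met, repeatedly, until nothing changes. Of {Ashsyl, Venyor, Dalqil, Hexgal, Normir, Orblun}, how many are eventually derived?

4

With Venhal, Zindor, and Marzin, Hexgal is earned (B2).
With Hexgal and Venhal, Venyor is earned (B1).
With Hexgal, Normir is earned (B4).
With Hexgal and Venyor, Orblun is earned (B3).
No rule produces Ashsyl, and it is not given.
Venyor: reached.
Dalqil would need Ashsyl and Zindor (B5), but Ashsyl is never earned.
Hexgal: reached.
Normir: reached.
Orblun: reached.
Reached: Venyor, Hexgal, Normir, and Orblun — 4 of the 6.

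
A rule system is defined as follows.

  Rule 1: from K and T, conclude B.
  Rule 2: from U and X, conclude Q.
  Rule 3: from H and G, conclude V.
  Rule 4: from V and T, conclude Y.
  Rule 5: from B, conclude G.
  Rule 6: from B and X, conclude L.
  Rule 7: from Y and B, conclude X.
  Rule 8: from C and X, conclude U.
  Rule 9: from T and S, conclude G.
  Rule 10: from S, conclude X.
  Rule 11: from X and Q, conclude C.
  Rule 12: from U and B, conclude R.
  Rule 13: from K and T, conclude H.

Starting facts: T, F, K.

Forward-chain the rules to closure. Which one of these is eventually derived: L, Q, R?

K and T hold, so B follows (Rule 1).
From K and T, Rule 13 gives H.
B holds, so G follows (Rule 5).
H and G hold, so V follows (Rule 3).
From V and T, Rule 4 gives Y.
From Y and B, Rule 7 gives X.
From B and X, Rule 6 gives L.
Q would need U and X (Rule 2), but U is never established. R would need U and B (Rule 12), but U is never established.

L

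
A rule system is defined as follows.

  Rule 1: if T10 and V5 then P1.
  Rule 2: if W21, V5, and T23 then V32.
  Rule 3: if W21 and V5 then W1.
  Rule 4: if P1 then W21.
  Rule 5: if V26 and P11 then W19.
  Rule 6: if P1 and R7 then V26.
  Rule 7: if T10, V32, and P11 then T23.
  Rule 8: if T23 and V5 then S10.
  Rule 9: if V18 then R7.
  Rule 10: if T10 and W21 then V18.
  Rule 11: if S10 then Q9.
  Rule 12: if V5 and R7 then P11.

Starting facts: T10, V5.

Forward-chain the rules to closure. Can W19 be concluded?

T10 and V5 hold, so P1 follows (Rule 1).
P1 holds, so W21 follows (Rule 4).
T10 and W21 hold, so V18 follows (Rule 10).
V18 holds, so R7 follows (Rule 9).
From P1 and R7, Rule 6 gives V26.
From V5 and R7, Rule 12 gives P11.
V26 and P11 hold, so W19 follows (Rule 5).

Yes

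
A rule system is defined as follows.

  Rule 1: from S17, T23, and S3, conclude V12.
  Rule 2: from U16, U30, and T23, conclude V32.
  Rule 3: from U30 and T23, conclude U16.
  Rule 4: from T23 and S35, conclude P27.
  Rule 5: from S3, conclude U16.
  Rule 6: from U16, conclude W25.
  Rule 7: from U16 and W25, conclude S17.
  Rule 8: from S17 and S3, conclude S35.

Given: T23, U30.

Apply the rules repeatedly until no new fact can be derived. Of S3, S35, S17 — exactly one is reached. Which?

From U30 and T23, Rule 3 gives U16.
From U16, Rule 6 gives W25.
U16 and W25 hold, so S17 follows (Rule 7).
S35 would need S17 and S3 (Rule 8), but S3 is never established. No rule produces S3, and it is not given.

S17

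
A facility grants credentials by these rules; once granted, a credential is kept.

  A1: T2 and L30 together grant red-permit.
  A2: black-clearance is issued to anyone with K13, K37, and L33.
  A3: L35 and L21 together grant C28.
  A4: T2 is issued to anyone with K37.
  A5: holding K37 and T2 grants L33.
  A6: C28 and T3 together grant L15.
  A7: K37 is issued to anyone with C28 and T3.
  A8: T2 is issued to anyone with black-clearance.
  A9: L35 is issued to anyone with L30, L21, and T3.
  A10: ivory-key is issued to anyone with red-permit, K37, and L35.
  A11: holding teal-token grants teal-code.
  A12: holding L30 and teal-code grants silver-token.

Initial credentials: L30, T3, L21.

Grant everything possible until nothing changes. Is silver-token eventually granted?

No

silver-token would need L30 and teal-code (A12), but teal-code is never granted.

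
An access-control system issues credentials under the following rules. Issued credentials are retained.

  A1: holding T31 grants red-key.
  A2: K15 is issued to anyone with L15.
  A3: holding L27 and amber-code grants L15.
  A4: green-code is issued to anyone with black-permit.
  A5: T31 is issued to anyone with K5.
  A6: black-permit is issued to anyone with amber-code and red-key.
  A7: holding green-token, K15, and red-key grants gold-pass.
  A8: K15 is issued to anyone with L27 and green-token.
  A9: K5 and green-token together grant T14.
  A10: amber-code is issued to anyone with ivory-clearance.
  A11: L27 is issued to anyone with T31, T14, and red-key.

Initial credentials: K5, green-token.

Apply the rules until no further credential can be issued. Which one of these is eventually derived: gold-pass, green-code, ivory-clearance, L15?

gold-pass

Holding K5 and green-token grants T14 (A9).
Holding K5 grants T31 (A5).
Holding T31 grants red-key (A1).
Holding T31, T14, and red-key grants L27 (A11).
Holding L27 and green-token grants K15 (A8).
Holding green-token, K15, and red-key grants gold-pass (A7).
L15 would need L27 and amber-code (A3), but amber-code is never granted. No rule produces ivory-clearance, and it is not given. green-code would need black-permit (A4), but black-permit is never granted.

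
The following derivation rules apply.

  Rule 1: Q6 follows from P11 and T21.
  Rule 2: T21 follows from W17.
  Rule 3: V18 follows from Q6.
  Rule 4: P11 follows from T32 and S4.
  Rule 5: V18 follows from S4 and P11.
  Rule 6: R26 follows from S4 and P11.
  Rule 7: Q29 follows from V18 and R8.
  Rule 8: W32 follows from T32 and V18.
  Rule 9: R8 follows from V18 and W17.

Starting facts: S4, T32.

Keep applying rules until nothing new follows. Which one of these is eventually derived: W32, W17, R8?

T32 and S4 hold, so P11 follows (Rule 4).
From S4 and P11, Rule 5 gives V18.
From T32 and V18, Rule 8 gives W32.
No rule produces W17, and it is not given. R8 would need V18 and W17 (Rule 9), but W17 is never established.

W32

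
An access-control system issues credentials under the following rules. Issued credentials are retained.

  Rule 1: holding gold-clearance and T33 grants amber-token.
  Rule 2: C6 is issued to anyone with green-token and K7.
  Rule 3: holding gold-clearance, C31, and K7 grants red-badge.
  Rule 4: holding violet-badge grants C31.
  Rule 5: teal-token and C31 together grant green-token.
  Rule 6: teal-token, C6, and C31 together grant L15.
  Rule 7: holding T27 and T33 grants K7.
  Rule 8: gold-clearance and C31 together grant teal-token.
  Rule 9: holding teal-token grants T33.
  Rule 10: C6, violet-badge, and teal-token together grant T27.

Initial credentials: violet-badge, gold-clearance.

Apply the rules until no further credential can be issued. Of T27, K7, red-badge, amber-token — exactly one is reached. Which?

Holding violet-badge grants C31 (Rule 4).
Holding gold-clearance and C31 grants teal-token (Rule 8).
Holding teal-token grants T33 (Rule 9).
Holding gold-clearance and T33 grants amber-token (Rule 1).
K7 would need T27 and T33 (Rule 7), but T27 is never granted. T27 would need C6, violet-badge, and teal-token (Rule 10), but C6 is never granted. red-badge would need gold-clearance, C31, and K7 (Rule 3), but K7 is never granted.

amber-token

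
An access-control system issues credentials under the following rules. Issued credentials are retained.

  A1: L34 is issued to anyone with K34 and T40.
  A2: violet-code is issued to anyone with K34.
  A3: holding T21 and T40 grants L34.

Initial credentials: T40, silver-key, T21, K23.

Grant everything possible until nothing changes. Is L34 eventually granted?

Holding T21 and T40 grants L34 (A3).

Yes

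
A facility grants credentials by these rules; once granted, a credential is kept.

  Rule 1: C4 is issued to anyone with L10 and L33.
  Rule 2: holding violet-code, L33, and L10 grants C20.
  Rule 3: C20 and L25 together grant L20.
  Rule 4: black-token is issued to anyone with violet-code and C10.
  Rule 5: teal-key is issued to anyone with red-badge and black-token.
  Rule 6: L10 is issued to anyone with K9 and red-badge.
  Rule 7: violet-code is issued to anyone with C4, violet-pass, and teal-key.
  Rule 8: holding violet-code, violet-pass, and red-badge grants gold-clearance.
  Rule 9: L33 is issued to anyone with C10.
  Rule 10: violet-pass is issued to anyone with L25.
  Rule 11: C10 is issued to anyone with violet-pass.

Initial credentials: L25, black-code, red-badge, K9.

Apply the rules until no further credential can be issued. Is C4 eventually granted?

Holding K9 and red-badge grants L10 (Rule 6).
Holding L25 grants violet-pass (Rule 10).
Holding violet-pass grants C10 (Rule 11).
Holding C10 grants L33 (Rule 9).
Holding L10 and L33 grants C4 (Rule 1).

Yes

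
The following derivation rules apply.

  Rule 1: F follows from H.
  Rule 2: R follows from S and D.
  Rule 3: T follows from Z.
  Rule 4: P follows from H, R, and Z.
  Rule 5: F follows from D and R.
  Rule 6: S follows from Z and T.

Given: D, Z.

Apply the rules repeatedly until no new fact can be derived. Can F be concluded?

From Z, Rule 3 gives T.
Z and T hold, so S follows (Rule 6).
S and D hold, so R follows (Rule 2).
D and R hold, so F follows (Rule 5).

Yes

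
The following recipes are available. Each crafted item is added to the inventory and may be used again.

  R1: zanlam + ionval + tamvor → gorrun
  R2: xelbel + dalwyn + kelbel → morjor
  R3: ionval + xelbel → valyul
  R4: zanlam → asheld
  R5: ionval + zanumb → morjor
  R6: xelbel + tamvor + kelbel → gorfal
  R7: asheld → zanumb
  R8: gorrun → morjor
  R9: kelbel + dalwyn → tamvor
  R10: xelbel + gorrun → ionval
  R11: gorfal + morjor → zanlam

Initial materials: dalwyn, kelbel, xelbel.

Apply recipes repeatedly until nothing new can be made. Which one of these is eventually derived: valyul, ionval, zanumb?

Using R2, xelbel, dalwyn, and kelbel make morjor.
kelbel + dalwyn → tamvor (R9).
xelbel + tamvor + kelbel → gorfal (R6).
Using R11, gorfal and morjor make zanlam.
Using R4, zanlam makes asheld.
Using R7, asheld makes zanumb.
ionval would need xelbel and gorrun (R10), but gorrun is never obtained. valyul would need ionval and xelbel (R3), but ionval is never obtained.

zanumb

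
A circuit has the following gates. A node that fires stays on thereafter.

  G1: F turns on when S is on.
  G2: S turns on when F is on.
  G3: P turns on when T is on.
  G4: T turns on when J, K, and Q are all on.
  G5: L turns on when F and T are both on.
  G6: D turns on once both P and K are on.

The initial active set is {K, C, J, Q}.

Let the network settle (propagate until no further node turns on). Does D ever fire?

G4: J, K, and Q on → T on.
G3: T on → P on.
P and K are on, so D turns on (G6).

Yes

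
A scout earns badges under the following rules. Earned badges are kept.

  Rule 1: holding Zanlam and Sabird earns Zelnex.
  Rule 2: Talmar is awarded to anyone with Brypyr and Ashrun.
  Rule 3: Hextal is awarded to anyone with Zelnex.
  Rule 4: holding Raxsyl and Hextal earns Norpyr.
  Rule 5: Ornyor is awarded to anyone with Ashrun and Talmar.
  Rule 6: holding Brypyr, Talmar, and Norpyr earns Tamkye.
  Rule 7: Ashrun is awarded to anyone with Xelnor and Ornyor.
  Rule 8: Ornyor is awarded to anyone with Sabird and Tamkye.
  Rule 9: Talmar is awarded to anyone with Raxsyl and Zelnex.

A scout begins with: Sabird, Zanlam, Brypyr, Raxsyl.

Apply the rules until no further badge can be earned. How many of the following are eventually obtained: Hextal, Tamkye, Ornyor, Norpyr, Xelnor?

4

With Zanlam and Sabird, Zelnex is earned (Rule 1).
With Raxsyl and Zelnex, Talmar is earned (Rule 9).
With Zelnex, Hextal is earned (Rule 3).
With Raxsyl and Hextal, Norpyr is earned (Rule 4).
With Brypyr, Talmar, and Norpyr, Tamkye is earned (Rule 6).
With Sabird and Tamkye, Ornyor is earned (Rule 8).
Hextal: reached.
Tamkye: reached.
Ornyor: reached.
Norpyr: reached.
No rule produces Xelnor, and it is not given.
Reached: Hextal, Tamkye, Ornyor, and Norpyr — 4 of the 5.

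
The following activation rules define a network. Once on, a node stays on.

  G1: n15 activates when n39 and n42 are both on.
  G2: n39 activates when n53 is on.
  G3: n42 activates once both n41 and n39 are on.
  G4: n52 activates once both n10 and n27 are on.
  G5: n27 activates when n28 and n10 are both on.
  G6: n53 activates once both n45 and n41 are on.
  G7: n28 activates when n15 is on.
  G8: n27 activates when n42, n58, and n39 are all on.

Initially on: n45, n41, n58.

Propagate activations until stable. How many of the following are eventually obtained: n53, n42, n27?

n45 and n41 are on, so n53 activates (G6).
n53 is on, so n39 activates (G2).
G3: n41 and n39 on → n42 on.
n42, n58, and n39 are on, so n27 activates (G8).
n53: reached.
n42: reached.
n27: reached.
All 3 are reached.

3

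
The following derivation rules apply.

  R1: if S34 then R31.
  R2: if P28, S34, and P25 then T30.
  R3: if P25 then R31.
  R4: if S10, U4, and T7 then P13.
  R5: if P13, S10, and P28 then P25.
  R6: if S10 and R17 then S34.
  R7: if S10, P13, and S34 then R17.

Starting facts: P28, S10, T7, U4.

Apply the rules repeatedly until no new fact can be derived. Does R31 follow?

S10, U4, and T7 hold, so P13 follows (R4).
From P13, S10, and P28, R5 gives P25.
P25 holds, so R31 follows (R3).

Yes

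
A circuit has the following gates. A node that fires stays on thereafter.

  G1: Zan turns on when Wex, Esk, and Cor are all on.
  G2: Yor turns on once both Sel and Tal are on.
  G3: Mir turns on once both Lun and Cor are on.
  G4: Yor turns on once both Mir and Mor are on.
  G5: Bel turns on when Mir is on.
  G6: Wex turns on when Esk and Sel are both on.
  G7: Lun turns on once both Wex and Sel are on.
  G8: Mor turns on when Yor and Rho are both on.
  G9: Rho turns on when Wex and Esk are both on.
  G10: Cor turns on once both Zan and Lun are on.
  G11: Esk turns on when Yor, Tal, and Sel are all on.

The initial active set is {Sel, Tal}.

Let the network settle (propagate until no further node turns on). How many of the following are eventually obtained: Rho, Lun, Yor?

3

Sel and Tal are on, so Yor turns on (G2).
G11: Yor, Tal, and Sel on → Esk on.
Esk and Sel are on, so Wex turns on (G6).
Wex and Esk are on, so Rho turns on (G9).
G7: Wex and Sel on → Lun on.
Rho: reached.
Lun: reached.
Yor: reached.
All 3 are reached.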